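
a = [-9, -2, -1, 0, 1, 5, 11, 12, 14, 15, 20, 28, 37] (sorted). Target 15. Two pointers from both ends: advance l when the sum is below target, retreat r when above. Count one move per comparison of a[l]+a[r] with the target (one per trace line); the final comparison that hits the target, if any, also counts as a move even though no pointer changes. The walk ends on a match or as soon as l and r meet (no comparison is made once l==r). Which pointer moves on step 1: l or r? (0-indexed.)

r

l=0 r=12: -9+37=28 >15, r--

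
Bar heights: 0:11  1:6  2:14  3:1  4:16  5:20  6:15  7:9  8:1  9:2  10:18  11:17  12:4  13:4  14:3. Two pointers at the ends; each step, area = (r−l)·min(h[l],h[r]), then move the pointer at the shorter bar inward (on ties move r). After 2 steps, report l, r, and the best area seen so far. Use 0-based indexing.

l=0 r=14: min(11,3)*14=42 best=42 *, r--
l=0 r=13: min(11,4)*13=52 best=52 *, r--

l=0, r=12, best area=52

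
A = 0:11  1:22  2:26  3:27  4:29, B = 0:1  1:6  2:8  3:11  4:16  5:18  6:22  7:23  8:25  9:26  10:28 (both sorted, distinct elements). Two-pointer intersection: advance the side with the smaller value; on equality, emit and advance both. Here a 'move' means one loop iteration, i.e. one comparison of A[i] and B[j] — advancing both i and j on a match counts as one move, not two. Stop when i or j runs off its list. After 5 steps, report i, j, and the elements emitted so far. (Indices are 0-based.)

[i=0,j=0] 11>1 → j++
[i=0,j=1] 11>6 → j++
[i=0,j=2] 11>8 → j++
[i=0,j=3] 11==11 emit → i++,j++
[i=1,j=4] 22>16 → j++

i=1, j=5, emitted=[11]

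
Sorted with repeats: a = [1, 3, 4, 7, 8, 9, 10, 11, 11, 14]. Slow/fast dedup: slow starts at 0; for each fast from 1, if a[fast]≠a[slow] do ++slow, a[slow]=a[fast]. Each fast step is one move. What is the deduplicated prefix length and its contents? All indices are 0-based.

length 9; prefix = [1, 3, 4, 7, 8, 9, 10, 11, 14]

slow=0 fast=1: a[fast]=3≠a[slow]=1 write a[1]=3, slow++,fast++
slow=1 fast=2: a[fast]=4≠a[slow]=3 write a[2]=4, slow++,fast++
slow=2 fast=3: a[fast]=7≠a[slow]=4 write a[3]=7, slow++,fast++
slow=3 fast=4: a[fast]=8≠a[slow]=7 write a[4]=8, slow++,fast++
slow=4 fast=5: a[fast]=9≠a[slow]=8 write a[5]=9, slow++,fast++
slow=5 fast=6: a[fast]=10≠a[slow]=9 write a[6]=10, slow++,fast++
slow=6 fast=7: a[fast]=11≠a[slow]=10 write a[7]=11, slow++,fast++
slow=7 fast=8: a[fast]=11=a[slow] dup, fast++
slow=7 fast=9: a[fast]=14≠a[slow]=11 write a[8]=14, slow++,fast++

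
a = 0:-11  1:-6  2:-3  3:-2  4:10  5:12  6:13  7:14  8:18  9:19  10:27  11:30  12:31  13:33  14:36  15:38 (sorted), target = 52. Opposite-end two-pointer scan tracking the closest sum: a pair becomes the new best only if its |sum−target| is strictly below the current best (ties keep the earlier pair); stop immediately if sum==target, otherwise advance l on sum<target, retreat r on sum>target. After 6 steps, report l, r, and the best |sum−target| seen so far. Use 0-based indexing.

l=6, r=15, best |Δ|=2

l=0 r=15: -11+38=27 d=25 *, l++
l=1 r=15: -6+38=32 d=20 *, l++
l=2 r=15: -3+38=35 d=17 *, l++
l=3 r=15: -2+38=36 d=16 *, l++
l=4 r=15: 10+38=48 d=4 *, l++
l=5 r=15: 12+38=50 d=2 *, l++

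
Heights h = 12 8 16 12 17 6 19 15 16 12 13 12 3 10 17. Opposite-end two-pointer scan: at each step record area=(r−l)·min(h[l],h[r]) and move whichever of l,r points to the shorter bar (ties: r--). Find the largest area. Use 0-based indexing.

max area = 192

l=0 r=14: min(12,17)*14=168 best=168 *, l++
l=1 r=14: min(8,17)*13=104 best=168, l++
l=2 r=14: min(16,17)*12=192 best=192 *, l++
l=3 r=14: min(12,17)*11=132 best=192, l++
l=4 r=14: min(17,17)*10=170 best=192, r--
l=4 r=13: min(17,10)*9=90 best=192, r--
l=4 r=12: min(17,3)*8=24 best=192, r--
l=4 r=11: min(17,12)*7=84 best=192, r--
l=4 r=10: min(17,13)*6=78 best=192, r--
l=4 r=9: min(17,12)*5=60 best=192, r--
l=4 r=8: min(17,16)*4=64 best=192, r--
l=4 r=7: min(17,15)*3=45 best=192, r--
l=4 r=6: min(17,19)*2=34 best=192, l++
l=5 r=6: min(6,19)*1=6 best=192, l++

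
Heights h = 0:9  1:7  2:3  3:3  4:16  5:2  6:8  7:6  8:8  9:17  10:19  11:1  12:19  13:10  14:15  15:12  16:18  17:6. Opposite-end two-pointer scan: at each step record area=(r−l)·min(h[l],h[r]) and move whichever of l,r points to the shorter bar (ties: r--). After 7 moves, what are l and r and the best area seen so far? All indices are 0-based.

l=6, r=16, best area=192

[0,17] min(9,6)*17=102 best=102 * → r--
[0,16] min(9,18)*16=144 best=144 * → l++
[1,16] min(7,18)*15=105 best=144 → l++
[2,16] min(3,18)*14=42 best=144 → l++
[3,16] min(3,18)*13=39 best=144 → l++
[4,16] min(16,18)*12=192 best=192 * → l++
[5,16] min(2,18)*11=22 best=192 → l++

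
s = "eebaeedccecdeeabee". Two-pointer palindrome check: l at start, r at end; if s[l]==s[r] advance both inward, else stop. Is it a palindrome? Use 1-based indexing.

not a palindrome (mismatch at 9,10)

l=1 r=18: 'e'=='e', l++,r--
l=2 r=17: 'e'=='e', l++,r--
l=3 r=16: 'b'=='b', l++,r--
l=4 r=15: 'a'=='a', l++,r--
l=5 r=14: 'e'=='e', l++,r--
l=6 r=13: 'e'=='e', l++,r--
l=7 r=12: 'd'=='d', l++,r--
l=8 r=11: 'c'=='c', l++,r--
l=9 r=10: 'c'!='e', stop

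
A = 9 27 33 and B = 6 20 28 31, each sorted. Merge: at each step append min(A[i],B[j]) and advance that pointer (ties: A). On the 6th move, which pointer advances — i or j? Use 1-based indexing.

j

i=1 j=1: A[i]=9>B[j]=6 take 6, j++
i=1 j=2: A[i]=9<=B[j]=20 take 9, i++
i=2 j=2: A[i]=27>B[j]=20 take 20, j++
i=2 j=3: A[i]=27<=B[j]=28 take 27, i++
i=3 j=3: A[i]=33>B[j]=28 take 28, j++
i=3 j=4: A[i]=33>B[j]=31 take 31, j++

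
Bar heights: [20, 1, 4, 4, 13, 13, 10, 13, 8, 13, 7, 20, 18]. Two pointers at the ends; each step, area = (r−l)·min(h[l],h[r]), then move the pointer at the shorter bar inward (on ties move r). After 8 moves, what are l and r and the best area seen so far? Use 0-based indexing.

l=0 r=12: min(20,18)*12=216 best=216 *, r--
l=0 r=11: min(20,20)*11=220 best=220 *, r--
l=0 r=10: min(20,7)*10=70 best=220, r--
l=0 r=9: min(20,13)*9=117 best=220, r--
l=0 r=8: min(20,8)*8=64 best=220, r--
l=0 r=7: min(20,13)*7=91 best=220, r--
l=0 r=6: min(20,10)*6=60 best=220, r--
l=0 r=5: min(20,13)*5=65 best=220, r--

l=0, r=4, best area=220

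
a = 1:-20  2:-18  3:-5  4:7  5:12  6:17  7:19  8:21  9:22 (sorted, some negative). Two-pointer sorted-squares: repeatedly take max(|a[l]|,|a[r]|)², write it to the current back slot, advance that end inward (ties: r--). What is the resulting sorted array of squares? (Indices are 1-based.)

[25, 49, 144, 289, 324, 361, 400, 441, 484]

l=1 r=9: |-20|<=|22| out[9]=484, r--
l=1 r=8: |-20|<=|21| out[8]=441, r--
l=1 r=7: |-20|>|19| out[7]=400, l++
l=2 r=7: |-18|<=|19| out[6]=361, r--
l=2 r=6: |-18|>|17| out[5]=324, l++
l=3 r=6: |-5|<=|17| out[4]=289, r--
l=3 r=5: |-5|<=|12| out[3]=144, r--
l=3 r=4: |-5|<=|7| out[2]=49, r--
l=3 r=3: |-5|<=|-5| out[1]=25, r--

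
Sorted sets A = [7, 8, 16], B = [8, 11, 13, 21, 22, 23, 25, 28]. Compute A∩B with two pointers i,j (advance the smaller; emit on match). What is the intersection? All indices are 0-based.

intersection = [8]

i=0 j=0: 7<8, i++
i=1 j=0: 8==8 emit, i++,j++
i=2 j=1: 16>11, j++
i=2 j=2: 16>13, j++
i=2 j=3: 16<21, i++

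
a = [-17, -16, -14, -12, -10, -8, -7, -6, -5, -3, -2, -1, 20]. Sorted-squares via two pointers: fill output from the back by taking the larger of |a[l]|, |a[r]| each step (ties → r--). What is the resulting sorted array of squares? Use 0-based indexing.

[1, 4, 9, 25, 36, 49, 64, 100, 144, 196, 256, 289, 400]

[0,12] |-17|<=|20| out[12]=400 → r--
[0,11] |-17|>|-1| out[11]=289 → l++
[1,11] |-16|>|-1| out[10]=256 → l++
[2,11] |-14|>|-1| out[9]=196 → l++
[3,11] |-12|>|-1| out[8]=144 → l++
[4,11] |-10|>|-1| out[7]=100 → l++
[5,11] |-8|>|-1| out[6]=64 → l++
[6,11] |-7|>|-1| out[5]=49 → l++
[7,11] |-6|>|-1| out[4]=36 → l++
[8,11] |-5|>|-1| out[3]=25 → l++
[9,11] |-3|>|-1| out[2]=9 → l++
[10,11] |-2|>|-1| out[1]=4 → l++
[11,11] |-1|<=|-1| out[0]=1 → r--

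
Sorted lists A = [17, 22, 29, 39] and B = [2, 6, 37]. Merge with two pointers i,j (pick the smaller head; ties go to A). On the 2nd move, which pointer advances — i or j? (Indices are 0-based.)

i=0 j=0: A[i]=17>B[j]=2 take 2, j++
i=0 j=1: A[i]=17>B[j]=6 take 6, j++

j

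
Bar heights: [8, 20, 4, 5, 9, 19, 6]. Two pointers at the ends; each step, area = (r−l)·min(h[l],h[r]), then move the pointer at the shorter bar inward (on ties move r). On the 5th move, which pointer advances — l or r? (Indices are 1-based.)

[1,7] min(8,6)*6=36 best=36 * → r--
[1,6] min(8,19)*5=40 best=40 * → l++
[2,6] min(20,19)*4=76 best=76 * → r--
[2,5] min(20,9)*3=27 best=76 → r--
[2,4] min(20,5)*2=10 best=76 → r--

r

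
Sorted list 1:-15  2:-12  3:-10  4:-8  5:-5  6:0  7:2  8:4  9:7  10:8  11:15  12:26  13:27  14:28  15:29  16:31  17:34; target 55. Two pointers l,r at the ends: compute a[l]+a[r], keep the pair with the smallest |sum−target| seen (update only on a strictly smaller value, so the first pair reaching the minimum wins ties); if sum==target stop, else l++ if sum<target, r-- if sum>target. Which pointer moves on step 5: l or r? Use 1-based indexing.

l

[1,17] -15+34=19 d=36 * → l++
[2,17] -12+34=22 d=33 * → l++
[3,17] -10+34=24 d=31 * → l++
[4,17] -8+34=26 d=29 * → l++
[5,17] -5+34=29 d=26 * → l++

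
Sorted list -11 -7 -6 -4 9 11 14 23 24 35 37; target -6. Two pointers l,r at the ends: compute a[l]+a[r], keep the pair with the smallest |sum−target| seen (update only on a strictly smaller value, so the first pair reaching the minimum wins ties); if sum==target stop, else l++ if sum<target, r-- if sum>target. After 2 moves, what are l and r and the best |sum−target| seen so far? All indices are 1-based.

l=1, r=9, best |Δ|=30

l=1 r=11: -11+37=26 d=32 *, r--
l=1 r=10: -11+35=24 d=30 *, r--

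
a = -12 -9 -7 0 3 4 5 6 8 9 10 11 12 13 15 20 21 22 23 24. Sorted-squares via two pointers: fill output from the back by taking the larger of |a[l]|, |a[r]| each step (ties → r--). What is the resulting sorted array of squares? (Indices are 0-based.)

[0, 9, 16, 25, 36, 49, 64, 81, 81, 100, 121, 144, 144, 169, 225, 400, 441, 484, 529, 576]

[0,19] |-12|<=|24| out[19]=576 → r--
[0,18] |-12|<=|23| out[18]=529 → r--
[0,17] |-12|<=|22| out[17]=484 → r--
[0,16] |-12|<=|21| out[16]=441 → r--
[0,15] |-12|<=|20| out[15]=400 → r--
[0,14] |-12|<=|15| out[14]=225 → r--
[0,13] |-12|<=|13| out[13]=169 → r--
[0,12] |-12|<=|12| out[12]=144 → r--
[0,11] |-12|>|11| out[11]=144 → l++
[1,11] |-9|<=|11| out[10]=121 → r--
[1,10] |-9|<=|10| out[9]=100 → r--
[1,9] |-9|<=|9| out[8]=81 → r--
[1,8] |-9|>|8| out[7]=81 → l++
[2,8] |-7|<=|8| out[6]=64 → r--
[2,7] |-7|>|6| out[5]=49 → l++
[3,7] |0|<=|6| out[4]=36 → r--
[3,6] |0|<=|5| out[3]=25 → r--
[3,5] |0|<=|4| out[2]=16 → r--
[3,4] |0|<=|3| out[1]=9 → r--
[3,3] |0|<=|0| out[0]=0 → r--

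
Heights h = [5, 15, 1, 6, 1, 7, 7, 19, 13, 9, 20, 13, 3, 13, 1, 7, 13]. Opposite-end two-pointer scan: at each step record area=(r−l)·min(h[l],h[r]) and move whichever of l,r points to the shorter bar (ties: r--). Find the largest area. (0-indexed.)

max area = 195

l=0 r=16: min(5,13)*16=80 best=80 *, l++
l=1 r=16: min(15,13)*15=195 best=195 *, r--
l=1 r=15: min(15,7)*14=98 best=195, r--
l=1 r=14: min(15,1)*13=13 best=195, r--
l=1 r=13: min(15,13)*12=156 best=195, r--
l=1 r=12: min(15,3)*11=33 best=195, r--
l=1 r=11: min(15,13)*10=130 best=195, r--
l=1 r=10: min(15,20)*9=135 best=195, l++
l=2 r=10: min(1,20)*8=8 best=195, l++
l=3 r=10: min(6,20)*7=42 best=195, l++
l=4 r=10: min(1,20)*6=6 best=195, l++
l=5 r=10: min(7,20)*5=35 best=195, l++
l=6 r=10: min(7,20)*4=28 best=195, l++
l=7 r=10: min(19,20)*3=57 best=195, l++
l=8 r=10: min(13,20)*2=26 best=195, l++
l=9 r=10: min(9,20)*1=9 best=195, l++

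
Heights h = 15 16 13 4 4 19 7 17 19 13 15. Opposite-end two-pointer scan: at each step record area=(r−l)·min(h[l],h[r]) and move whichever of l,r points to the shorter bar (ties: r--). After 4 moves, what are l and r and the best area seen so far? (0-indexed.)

l=2, r=8, best area=150

l=0 r=10: min(15,15)*10=150 best=150 *, r--
l=0 r=9: min(15,13)*9=117 best=150, r--
l=0 r=8: min(15,19)*8=120 best=150, l++
l=1 r=8: min(16,19)*7=112 best=150, l++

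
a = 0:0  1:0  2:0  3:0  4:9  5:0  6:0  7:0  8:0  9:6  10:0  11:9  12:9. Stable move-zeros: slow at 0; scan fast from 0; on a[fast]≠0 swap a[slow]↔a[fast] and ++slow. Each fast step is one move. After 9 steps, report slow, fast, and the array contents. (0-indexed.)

slow=1, fast=9, a=[9, 0, 0, 0, 0, 0, 0, 0, 0, 6, 0, 9, 9]

slow=0 fast=0: a[fast]=0, fast++
slow=0 fast=1: a[fast]=0, fast++
slow=0 fast=2: a[fast]=0, fast++
slow=0 fast=3: a[fast]=0, fast++
slow=0 fast=4: a[fast]=9≠0 swap→a[0]=9, slow++,fast++
slow=1 fast=5: a[fast]=0, fast++
slow=1 fast=6: a[fast]=0, fast++
slow=1 fast=7: a[fast]=0, fast++
slow=1 fast=8: a[fast]=0, fast++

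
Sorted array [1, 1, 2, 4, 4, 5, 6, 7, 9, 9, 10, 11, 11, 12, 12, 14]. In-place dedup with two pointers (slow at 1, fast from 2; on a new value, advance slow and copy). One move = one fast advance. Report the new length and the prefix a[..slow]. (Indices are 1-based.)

slow=1 fast=2: a[fast]=1=a[slow] dup, fast++
slow=1 fast=3: a[fast]=2≠a[slow]=1 write a[2]=2, slow++,fast++
slow=2 fast=4: a[fast]=4≠a[slow]=2 write a[3]=4, slow++,fast++
slow=3 fast=5: a[fast]=4=a[slow] dup, fast++
slow=3 fast=6: a[fast]=5≠a[slow]=4 write a[4]=5, slow++,fast++
slow=4 fast=7: a[fast]=6≠a[slow]=5 write a[5]=6, slow++,fast++
slow=5 fast=8: a[fast]=7≠a[slow]=6 write a[6]=7, slow++,fast++
slow=6 fast=9: a[fast]=9≠a[slow]=7 write a[7]=9, slow++,fast++
slow=7 fast=10: a[fast]=9=a[slow] dup, fast++
slow=7 fast=11: a[fast]=10≠a[slow]=9 write a[8]=10, slow++,fast++
slow=8 fast=12: a[fast]=11≠a[slow]=10 write a[9]=11, slow++,fast++
slow=9 fast=13: a[fast]=11=a[slow] dup, fast++
slow=9 fast=14: a[fast]=12≠a[slow]=11 write a[10]=12, slow++,fast++
slow=10 fast=15: a[fast]=12=a[slow] dup, fast++
slow=10 fast=16: a[fast]=14≠a[slow]=12 write a[11]=14, slow++,fast++

length 11; prefix = [1, 2, 4, 5, 6, 7, 9, 10, 11, 12, 14]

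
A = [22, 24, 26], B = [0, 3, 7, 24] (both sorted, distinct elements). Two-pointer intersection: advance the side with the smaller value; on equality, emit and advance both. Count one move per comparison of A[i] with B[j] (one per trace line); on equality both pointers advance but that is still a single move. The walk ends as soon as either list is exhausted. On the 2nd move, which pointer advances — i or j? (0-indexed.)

j

[i=0,j=0] 22>0 → j++
[i=0,j=1] 22>3 → j++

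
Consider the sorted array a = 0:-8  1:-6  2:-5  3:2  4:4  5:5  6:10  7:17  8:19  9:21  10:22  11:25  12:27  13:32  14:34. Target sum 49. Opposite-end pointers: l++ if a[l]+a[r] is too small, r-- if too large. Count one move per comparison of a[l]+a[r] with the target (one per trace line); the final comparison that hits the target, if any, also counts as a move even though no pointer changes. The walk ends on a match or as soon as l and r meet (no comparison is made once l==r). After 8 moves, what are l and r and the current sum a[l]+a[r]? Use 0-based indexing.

l=7, r=13, sum=49

[0,14] -8+34=26 <49 → l++
[1,14] -6+34=28 <49 → l++
[2,14] -5+34=29 <49 → l++
[3,14] 2+34=36 <49 → l++
[4,14] 4+34=38 <49 → l++
[5,14] 5+34=39 <49 → l++
[6,14] 10+34=44 <49 → l++
[7,14] 17+34=51 >49 → r--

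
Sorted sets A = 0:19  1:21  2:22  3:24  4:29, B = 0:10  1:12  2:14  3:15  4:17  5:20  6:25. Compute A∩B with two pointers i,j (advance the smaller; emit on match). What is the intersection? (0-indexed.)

intersection = []

[i=0,j=0] 19>10 → j++
[i=0,j=1] 19>12 → j++
[i=0,j=2] 19>14 → j++
[i=0,j=3] 19>15 → j++
[i=0,j=4] 19>17 → j++
[i=0,j=5] 19<20 → i++
[i=1,j=5] 21>20 → j++
[i=1,j=6] 21<25 → i++
[i=2,j=6] 22<25 → i++
[i=3,j=6] 24<25 → i++
[i=4,j=6] 29>25 → j++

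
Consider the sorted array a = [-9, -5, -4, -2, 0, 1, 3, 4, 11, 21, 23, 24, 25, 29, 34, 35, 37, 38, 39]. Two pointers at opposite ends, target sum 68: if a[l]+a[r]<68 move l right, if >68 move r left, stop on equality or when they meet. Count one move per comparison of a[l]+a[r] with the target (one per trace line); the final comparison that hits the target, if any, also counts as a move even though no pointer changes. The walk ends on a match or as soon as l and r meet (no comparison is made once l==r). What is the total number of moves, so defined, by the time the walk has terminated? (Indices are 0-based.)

14 moves

[0,18] -9+39=30 <68 → l++
[1,18] -5+39=34 <68 → l++
[2,18] -4+39=35 <68 → l++
[3,18] -2+39=37 <68 → l++
[4,18] 0+39=39 <68 → l++
[5,18] 1+39=40 <68 → l++
[6,18] 3+39=42 <68 → l++
[7,18] 4+39=43 <68 → l++
[8,18] 11+39=50 <68 → l++
[9,18] 21+39=60 <68 → l++
[10,18] 23+39=62 <68 → l++
[11,18] 24+39=63 <68 → l++
[12,18] 25+39=64 <68 → l++
[13,18] 29+39=68 → found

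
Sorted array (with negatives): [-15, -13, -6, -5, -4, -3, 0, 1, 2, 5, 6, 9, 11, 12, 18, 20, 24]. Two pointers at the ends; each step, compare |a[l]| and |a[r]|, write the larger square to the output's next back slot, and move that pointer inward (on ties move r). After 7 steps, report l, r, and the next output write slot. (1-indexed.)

l=1 r=17: |-15|<=|24| out[17]=576, r--
l=1 r=16: |-15|<=|20| out[16]=400, r--
l=1 r=15: |-15|<=|18| out[15]=324, r--
l=1 r=14: |-15|>|12| out[14]=225, l++
l=2 r=14: |-13|>|12| out[13]=169, l++
l=3 r=14: |-6|<=|12| out[12]=144, r--
l=3 r=13: |-6|<=|11| out[11]=121, r--

l=3, r=12, next write slot=10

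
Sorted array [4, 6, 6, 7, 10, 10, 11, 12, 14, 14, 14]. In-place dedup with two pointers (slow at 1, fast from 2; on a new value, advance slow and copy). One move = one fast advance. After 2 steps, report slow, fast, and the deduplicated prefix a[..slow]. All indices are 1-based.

slow=2, fast=4, prefix=[4, 6]

slow=1 fast=2: a[fast]=6≠a[slow]=4 write a[2]=6, slow++,fast++
slow=2 fast=3: a[fast]=6=a[slow] dup, fast++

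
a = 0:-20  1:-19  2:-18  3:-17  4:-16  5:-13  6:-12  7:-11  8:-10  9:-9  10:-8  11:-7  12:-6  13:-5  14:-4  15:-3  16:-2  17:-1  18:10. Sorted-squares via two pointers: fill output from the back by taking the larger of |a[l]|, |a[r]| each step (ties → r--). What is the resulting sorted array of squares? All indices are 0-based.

[1, 4, 9, 16, 25, 36, 49, 64, 81, 100, 100, 121, 144, 169, 256, 289, 324, 361, 400]

[0,18] |-20|>|10| out[18]=400 → l++
[1,18] |-19|>|10| out[17]=361 → l++
[2,18] |-18|>|10| out[16]=324 → l++
[3,18] |-17|>|10| out[15]=289 → l++
[4,18] |-16|>|10| out[14]=256 → l++
[5,18] |-13|>|10| out[13]=169 → l++
[6,18] |-12|>|10| out[12]=144 → l++
[7,18] |-11|>|10| out[11]=121 → l++
[8,18] |-10|<=|10| out[10]=100 → r--
[8,17] |-10|>|-1| out[9]=100 → l++
[9,17] |-9|>|-1| out[8]=81 → l++
[10,17] |-8|>|-1| out[7]=64 → l++
[11,17] |-7|>|-1| out[6]=49 → l++
[12,17] |-6|>|-1| out[5]=36 → l++
[13,17] |-5|>|-1| out[4]=25 → l++
[14,17] |-4|>|-1| out[3]=16 → l++
[15,17] |-3|>|-1| out[2]=9 → l++
[16,17] |-2|>|-1| out[1]=4 → l++
[17,17] |-1|<=|-1| out[0]=1 → r--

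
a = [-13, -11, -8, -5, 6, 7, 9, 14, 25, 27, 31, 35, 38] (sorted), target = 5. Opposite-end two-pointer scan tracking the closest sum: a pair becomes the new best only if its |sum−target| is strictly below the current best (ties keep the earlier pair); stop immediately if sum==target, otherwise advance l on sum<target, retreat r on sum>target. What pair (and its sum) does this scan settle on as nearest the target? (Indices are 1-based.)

[1,13] -13+38=25 d=20 * → r--
[1,12] -13+35=22 d=17 * → r--
[1,11] -13+31=18 d=13 * → r--
[1,10] -13+27=14 d=9 * → r--
[1,9] -13+25=12 d=7 * → r--
[1,8] -13+14=1 d=4 * → l++
[2,8] -11+14=3 d=2 * → l++
[3,8] -8+14=6 d=1 * → r--
[3,7] -8+9=1 d=4 → l++
[4,7] -5+9=4 d=1 → l++
[5,7] 6+9=15 d=10 → r--
[5,6] 6+7=13 d=8 → r--

pair (-8, 14) with sum 6 (|Δ|=1)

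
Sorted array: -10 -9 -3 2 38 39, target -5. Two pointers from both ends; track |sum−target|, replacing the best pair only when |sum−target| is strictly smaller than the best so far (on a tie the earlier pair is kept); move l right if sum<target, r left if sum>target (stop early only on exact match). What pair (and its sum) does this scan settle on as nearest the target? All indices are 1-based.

l=1 r=6: -10+39=29 d=34 *, r--
l=1 r=5: -10+38=28 d=33 *, r--
l=1 r=4: -10+2=-8 d=3 *, l++
l=2 r=4: -9+2=-7 d=2 *, l++
l=3 r=4: -3+2=-1 d=4, r--

pair (-9, 2) with sum -7 (|Δ|=2)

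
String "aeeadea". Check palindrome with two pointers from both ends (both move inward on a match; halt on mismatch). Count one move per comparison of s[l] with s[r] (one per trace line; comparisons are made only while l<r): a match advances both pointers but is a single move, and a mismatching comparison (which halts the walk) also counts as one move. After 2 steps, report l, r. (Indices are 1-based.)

l=3, r=5

l=1 r=7: 'a'=='a', l++,r--
l=2 r=6: 'e'=='e', l++,r--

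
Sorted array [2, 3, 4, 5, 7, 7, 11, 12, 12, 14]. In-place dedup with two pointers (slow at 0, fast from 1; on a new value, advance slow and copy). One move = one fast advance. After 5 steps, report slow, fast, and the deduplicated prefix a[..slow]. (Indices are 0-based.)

slow=4, fast=6, prefix=[2, 3, 4, 5, 7]

slow=0 fast=1: a[fast]=3≠a[slow]=2 write a[1]=3, slow++,fast++
slow=1 fast=2: a[fast]=4≠a[slow]=3 write a[2]=4, slow++,fast++
slow=2 fast=3: a[fast]=5≠a[slow]=4 write a[3]=5, slow++,fast++
slow=3 fast=4: a[fast]=7≠a[slow]=5 write a[4]=7, slow++,fast++
slow=4 fast=5: a[fast]=7=a[slow] dup, fast++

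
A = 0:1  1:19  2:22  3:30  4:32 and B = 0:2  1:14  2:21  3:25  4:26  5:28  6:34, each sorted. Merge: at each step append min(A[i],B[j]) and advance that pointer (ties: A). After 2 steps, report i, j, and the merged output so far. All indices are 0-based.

i=0 j=0: A[i]=1<=B[j]=2 take 1, i++
i=1 j=0: A[i]=19>B[j]=2 take 2, j++

i=1, j=1, merged so far=[1, 2]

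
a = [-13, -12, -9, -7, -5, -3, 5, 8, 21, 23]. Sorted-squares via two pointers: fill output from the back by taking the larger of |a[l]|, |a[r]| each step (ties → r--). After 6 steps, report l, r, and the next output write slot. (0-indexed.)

l=0 r=9: |-13|<=|23| out[9]=529, r--
l=0 r=8: |-13|<=|21| out[8]=441, r--
l=0 r=7: |-13|>|8| out[7]=169, l++
l=1 r=7: |-12|>|8| out[6]=144, l++
l=2 r=7: |-9|>|8| out[5]=81, l++
l=3 r=7: |-7|<=|8| out[4]=64, r--

l=3, r=6, next write slot=3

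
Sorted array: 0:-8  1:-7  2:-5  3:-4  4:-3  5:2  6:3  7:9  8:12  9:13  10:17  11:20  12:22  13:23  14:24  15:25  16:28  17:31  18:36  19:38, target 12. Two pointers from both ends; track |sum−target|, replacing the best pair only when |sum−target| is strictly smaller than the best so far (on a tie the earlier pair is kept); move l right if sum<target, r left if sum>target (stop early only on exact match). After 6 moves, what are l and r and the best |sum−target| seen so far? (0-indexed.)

[0,19] -8+38=30 d=18 * → r--
[0,18] -8+36=28 d=16 * → r--
[0,17] -8+31=23 d=11 * → r--
[0,16] -8+28=20 d=8 * → r--
[0,15] -8+25=17 d=5 * → r--
[0,14] -8+24=16 d=4 * → r--

l=0, r=13, best |Δ|=4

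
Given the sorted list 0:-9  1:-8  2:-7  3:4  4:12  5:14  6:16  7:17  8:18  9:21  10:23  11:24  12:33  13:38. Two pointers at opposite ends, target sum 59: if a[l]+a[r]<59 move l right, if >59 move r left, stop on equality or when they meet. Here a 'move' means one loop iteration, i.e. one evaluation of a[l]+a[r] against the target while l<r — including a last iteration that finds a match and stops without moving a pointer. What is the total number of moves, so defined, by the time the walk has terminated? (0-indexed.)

[0,13] -9+38=29 <59 → l++
[1,13] -8+38=30 <59 → l++
[2,13] -7+38=31 <59 → l++
[3,13] 4+38=42 <59 → l++
[4,13] 12+38=50 <59 → l++
[5,13] 14+38=52 <59 → l++
[6,13] 16+38=54 <59 → l++
[7,13] 17+38=55 <59 → l++
[8,13] 18+38=56 <59 → l++
[9,13] 21+38=59 → found

10 moves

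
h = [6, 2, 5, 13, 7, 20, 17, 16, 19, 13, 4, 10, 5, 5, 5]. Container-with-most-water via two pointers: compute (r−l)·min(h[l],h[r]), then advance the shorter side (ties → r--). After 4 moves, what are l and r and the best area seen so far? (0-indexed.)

[0,14] min(6,5)*14=70 best=70 * → r--
[0,13] min(6,5)*13=65 best=70 → r--
[0,12] min(6,5)*12=60 best=70 → r--
[0,11] min(6,10)*11=66 best=70 → l++

l=1, r=11, best area=70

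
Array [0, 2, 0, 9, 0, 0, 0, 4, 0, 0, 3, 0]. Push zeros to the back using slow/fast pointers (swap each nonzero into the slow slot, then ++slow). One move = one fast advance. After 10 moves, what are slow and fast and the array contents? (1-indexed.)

slow=1 fast=1: a[fast]=0, fast++
slow=1 fast=2: a[fast]=2≠0 swap→a[1]=2, slow++,fast++
slow=2 fast=3: a[fast]=0, fast++
slow=2 fast=4: a[fast]=9≠0 swap→a[2]=9, slow++,fast++
slow=3 fast=5: a[fast]=0, fast++
slow=3 fast=6: a[fast]=0, fast++
slow=3 fast=7: a[fast]=0, fast++
slow=3 fast=8: a[fast]=4≠0 swap→a[3]=4, slow++,fast++
slow=4 fast=9: a[fast]=0, fast++
slow=4 fast=10: a[fast]=0, fast++

slow=4, fast=11, a=[2, 9, 4, 0, 0, 0, 0, 0, 0, 0, 3, 0]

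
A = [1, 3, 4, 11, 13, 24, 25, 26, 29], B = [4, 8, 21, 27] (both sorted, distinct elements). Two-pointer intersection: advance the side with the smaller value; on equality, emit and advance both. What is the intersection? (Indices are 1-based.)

i=1 j=1: 1<4, i++
i=2 j=1: 3<4, i++
i=3 j=1: 4==4 emit, i++,j++
i=4 j=2: 11>8, j++
i=4 j=3: 11<21, i++
i=5 j=3: 13<21, i++
i=6 j=3: 24>21, j++
i=6 j=4: 24<27, i++
i=7 j=4: 25<27, i++
i=8 j=4: 26<27, i++
i=9 j=4: 29>27, j++

intersection = [4]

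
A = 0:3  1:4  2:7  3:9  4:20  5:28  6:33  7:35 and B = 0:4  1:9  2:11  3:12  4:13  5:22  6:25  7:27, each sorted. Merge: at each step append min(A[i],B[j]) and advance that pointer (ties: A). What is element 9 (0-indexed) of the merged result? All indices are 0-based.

merged[9] = 20

i=0 j=0: A[i]=3<=B[j]=4 take 3, i++
i=1 j=0: A[i]=4<=B[j]=4 take 4, i++
i=2 j=0: A[i]=7>B[j]=4 take 4, j++
i=2 j=1: A[i]=7<=B[j]=9 take 7, i++
i=3 j=1: A[i]=9<=B[j]=9 take 9, i++
i=4 j=1: A[i]=20>B[j]=9 take 9, j++
i=4 j=2: A[i]=20>B[j]=11 take 11, j++
i=4 j=3: A[i]=20>B[j]=12 take 12, j++
i=4 j=4: A[i]=20>B[j]=13 take 13, j++
i=4 j=5: A[i]=20<=B[j]=22 take 20, i++
i=5 j=5: A[i]=28>B[j]=22 take 22, j++
i=5 j=6: A[i]=28>B[j]=25 take 25, j++
i=5 j=7: A[i]=28>B[j]=27 take 27, j++
i=5 j=8: B done, take A[i]=28, i++
i=6 j=8: B done, take A[i]=33, i++
i=7 j=8: B done, take A[i]=35, i++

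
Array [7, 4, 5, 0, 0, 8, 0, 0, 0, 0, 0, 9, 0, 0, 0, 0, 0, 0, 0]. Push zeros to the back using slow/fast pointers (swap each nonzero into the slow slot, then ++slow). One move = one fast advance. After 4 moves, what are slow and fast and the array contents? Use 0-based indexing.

(s=0,f=0) a[fast]=7≠0 swap→a[0]=7 → slow++,fast++
(s=1,f=1) a[fast]=4≠0 swap→a[1]=4 → slow++,fast++
(s=2,f=2) a[fast]=5≠0 swap→a[2]=5 → slow++,fast++
(s=3,f=3) a[fast]=0 → fast++

slow=3, fast=4, a=[7, 4, 5, 0, 0, 8, 0, 0, 0, 0, 0, 9, 0, 0, 0, 0, 0, 0, 0]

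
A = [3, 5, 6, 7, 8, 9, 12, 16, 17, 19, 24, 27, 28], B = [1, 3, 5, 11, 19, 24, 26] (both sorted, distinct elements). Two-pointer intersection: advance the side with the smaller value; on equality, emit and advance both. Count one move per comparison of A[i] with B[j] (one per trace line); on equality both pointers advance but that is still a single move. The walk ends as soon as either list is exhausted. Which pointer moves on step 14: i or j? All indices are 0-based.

[i=0,j=0] 3>1 → j++
[i=0,j=1] 3==3 emit → i++,j++
[i=1,j=2] 5==5 emit → i++,j++
[i=2,j=3] 6<11 → i++
[i=3,j=3] 7<11 → i++
[i=4,j=3] 8<11 → i++
[i=5,j=3] 9<11 → i++
[i=6,j=3] 12>11 → j++
[i=6,j=4] 12<19 → i++
[i=7,j=4] 16<19 → i++
[i=8,j=4] 17<19 → i++
[i=9,j=4] 19==19 emit → i++,j++
[i=10,j=5] 24==24 emit → i++,j++
[i=11,j=6] 27>26 → j++

j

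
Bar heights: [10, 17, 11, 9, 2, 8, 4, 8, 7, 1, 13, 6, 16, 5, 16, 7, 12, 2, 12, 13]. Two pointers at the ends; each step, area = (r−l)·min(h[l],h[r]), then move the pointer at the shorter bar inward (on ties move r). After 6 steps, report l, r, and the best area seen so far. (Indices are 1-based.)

l=1 r=20: min(10,13)*19=190 best=190 *, l++
l=2 r=20: min(17,13)*18=234 best=234 *, r--
l=2 r=19: min(17,12)*17=204 best=234, r--
l=2 r=18: min(17,2)*16=32 best=234, r--
l=2 r=17: min(17,12)*15=180 best=234, r--
l=2 r=16: min(17,7)*14=98 best=234, r--

l=2, r=15, best area=234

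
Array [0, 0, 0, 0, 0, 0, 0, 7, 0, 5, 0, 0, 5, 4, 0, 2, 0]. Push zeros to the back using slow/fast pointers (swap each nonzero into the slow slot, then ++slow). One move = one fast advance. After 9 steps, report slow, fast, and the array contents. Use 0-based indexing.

(s=0,f=0) a[fast]=0 → fast++
(s=0,f=1) a[fast]=0 → fast++
(s=0,f=2) a[fast]=0 → fast++
(s=0,f=3) a[fast]=0 → fast++
(s=0,f=4) a[fast]=0 → fast++
(s=0,f=5) a[fast]=0 → fast++
(s=0,f=6) a[fast]=0 → fast++
(s=0,f=7) a[fast]=7≠0 swap→a[0]=7 → slow++,fast++
(s=1,f=8) a[fast]=0 → fast++

slow=1, fast=9, a=[7, 0, 0, 0, 0, 0, 0, 0, 0, 5, 0, 0, 5, 4, 0, 2, 0]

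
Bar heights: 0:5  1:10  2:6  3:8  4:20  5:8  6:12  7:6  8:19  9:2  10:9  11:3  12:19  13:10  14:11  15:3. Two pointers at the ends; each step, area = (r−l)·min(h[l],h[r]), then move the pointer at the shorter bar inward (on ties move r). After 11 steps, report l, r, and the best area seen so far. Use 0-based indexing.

l=4, r=8, best area=152

[0,15] min(5,3)*15=45 best=45 * → r--
[0,14] min(5,11)*14=70 best=70 * → l++
[1,14] min(10,11)*13=130 best=130 * → l++
[2,14] min(6,11)*12=72 best=130 → l++
[3,14] min(8,11)*11=88 best=130 → l++
[4,14] min(20,11)*10=110 best=130 → r--
[4,13] min(20,10)*9=90 best=130 → r--
[4,12] min(20,19)*8=152 best=152 * → r--
[4,11] min(20,3)*7=21 best=152 → r--
[4,10] min(20,9)*6=54 best=152 → r--
[4,9] min(20,2)*5=10 best=152 → r--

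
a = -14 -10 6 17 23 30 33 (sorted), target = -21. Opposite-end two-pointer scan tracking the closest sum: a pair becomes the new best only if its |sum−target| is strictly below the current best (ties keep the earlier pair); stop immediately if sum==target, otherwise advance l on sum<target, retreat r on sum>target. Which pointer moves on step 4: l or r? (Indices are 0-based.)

r

[0,6] -14+33=19 d=40 * → r--
[0,5] -14+30=16 d=37 * → r--
[0,4] -14+23=9 d=30 * → r--
[0,3] -14+17=3 d=24 * → r--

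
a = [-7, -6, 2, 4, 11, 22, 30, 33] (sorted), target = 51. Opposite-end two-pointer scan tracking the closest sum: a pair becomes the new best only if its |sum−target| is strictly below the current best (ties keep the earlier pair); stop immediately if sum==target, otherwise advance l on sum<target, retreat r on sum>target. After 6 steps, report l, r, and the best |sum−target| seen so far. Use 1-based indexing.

l=6, r=7, best |Δ|=4

l=1 r=8: -7+33=26 d=25 *, l++
l=2 r=8: -6+33=27 d=24 *, l++
l=3 r=8: 2+33=35 d=16 *, l++
l=4 r=8: 4+33=37 d=14 *, l++
l=5 r=8: 11+33=44 d=7 *, l++
l=6 r=8: 22+33=55 d=4 *, r--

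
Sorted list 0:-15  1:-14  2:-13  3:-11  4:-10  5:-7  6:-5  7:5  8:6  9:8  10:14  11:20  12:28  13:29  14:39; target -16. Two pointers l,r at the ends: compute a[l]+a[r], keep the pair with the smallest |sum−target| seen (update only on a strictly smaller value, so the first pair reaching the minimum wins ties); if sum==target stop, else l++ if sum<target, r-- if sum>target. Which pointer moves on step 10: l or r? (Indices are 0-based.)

l

[0,14] -15+39=24 d=40 * → r--
[0,13] -15+29=14 d=30 * → r--
[0,12] -15+28=13 d=29 * → r--
[0,11] -15+20=5 d=21 * → r--
[0,10] -15+14=-1 d=15 * → r--
[0,9] -15+8=-7 d=9 * → r--
[0,8] -15+6=-9 d=7 * → r--
[0,7] -15+5=-10 d=6 * → r--
[0,6] -15+-5=-20 d=4 * → l++
[1,6] -14+-5=-19 d=3 * → l++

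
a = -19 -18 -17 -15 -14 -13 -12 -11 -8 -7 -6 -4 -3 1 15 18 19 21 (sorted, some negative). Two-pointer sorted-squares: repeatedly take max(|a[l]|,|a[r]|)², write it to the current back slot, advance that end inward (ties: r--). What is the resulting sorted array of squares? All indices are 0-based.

[0,17] |-19|<=|21| out[17]=441 → r--
[0,16] |-19|<=|19| out[16]=361 → r--
[0,15] |-19|>|18| out[15]=361 → l++
[1,15] |-18|<=|18| out[14]=324 → r--
[1,14] |-18|>|15| out[13]=324 → l++
[2,14] |-17|>|15| out[12]=289 → l++
[3,14] |-15|<=|15| out[11]=225 → r--
[3,13] |-15|>|1| out[10]=225 → l++
[4,13] |-14|>|1| out[9]=196 → l++
[5,13] |-13|>|1| out[8]=169 → l++
[6,13] |-12|>|1| out[7]=144 → l++
[7,13] |-11|>|1| out[6]=121 → l++
[8,13] |-8|>|1| out[5]=64 → l++
[9,13] |-7|>|1| out[4]=49 → l++
[10,13] |-6|>|1| out[3]=36 → l++
[11,13] |-4|>|1| out[2]=16 → l++
[12,13] |-3|>|1| out[1]=9 → l++
[13,13] |1|<=|1| out[0]=1 → r--

[1, 9, 16, 36, 49, 64, 121, 144, 169, 196, 225, 225, 289, 324, 324, 361, 361, 441]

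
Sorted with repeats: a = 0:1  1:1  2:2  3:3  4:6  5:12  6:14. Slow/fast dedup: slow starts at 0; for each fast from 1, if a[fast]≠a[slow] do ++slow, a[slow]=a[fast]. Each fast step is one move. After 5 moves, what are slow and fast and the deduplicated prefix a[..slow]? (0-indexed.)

slow=4, fast=6, prefix=[1, 2, 3, 6, 12]

(s=0,f=1) a[fast]=1=a[slow] dup → fast++
(s=0,f=2) a[fast]=2≠a[slow]=1 write a[1]=2 → slow++,fast++
(s=1,f=3) a[fast]=3≠a[slow]=2 write a[2]=3 → slow++,fast++
(s=2,f=4) a[fast]=6≠a[slow]=3 write a[3]=6 → slow++,fast++
(s=3,f=5) a[fast]=12≠a[slow]=6 write a[4]=12 → slow++,fast++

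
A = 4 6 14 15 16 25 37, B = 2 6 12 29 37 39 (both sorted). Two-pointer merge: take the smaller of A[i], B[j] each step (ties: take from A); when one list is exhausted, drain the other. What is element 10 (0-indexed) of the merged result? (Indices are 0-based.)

[i=0,j=0] A[i]=4>B[j]=2 take 2 → j++
[i=0,j=1] A[i]=4<=B[j]=6 take 4 → i++
[i=1,j=1] A[i]=6<=B[j]=6 take 6 → i++
[i=2,j=1] A[i]=14>B[j]=6 take 6 → j++
[i=2,j=2] A[i]=14>B[j]=12 take 12 → j++
[i=2,j=3] A[i]=14<=B[j]=29 take 14 → i++
[i=3,j=3] A[i]=15<=B[j]=29 take 15 → i++
[i=4,j=3] A[i]=16<=B[j]=29 take 16 → i++
[i=5,j=3] A[i]=25<=B[j]=29 take 25 → i++
[i=6,j=3] A[i]=37>B[j]=29 take 29 → j++
[i=6,j=4] A[i]=37<=B[j]=37 take 37 → i++
[i=7,j=4] A done, take B[j]=37 → j++
[i=7,j=5] A done, take B[j]=39 → j++

merged[10] = 37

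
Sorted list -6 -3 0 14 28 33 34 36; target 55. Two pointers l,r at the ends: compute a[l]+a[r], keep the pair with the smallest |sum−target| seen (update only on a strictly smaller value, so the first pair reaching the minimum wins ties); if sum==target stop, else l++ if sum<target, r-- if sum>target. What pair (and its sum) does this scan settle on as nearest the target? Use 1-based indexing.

[1,8] -6+36=30 d=25 * → l++
[2,8] -3+36=33 d=22 * → l++
[3,8] 0+36=36 d=19 * → l++
[4,8] 14+36=50 d=5 * → l++
[5,8] 28+36=64 d=9 → r--
[5,7] 28+34=62 d=7 → r--
[5,6] 28+33=61 d=6 → r--

pair (14, 36) with sum 50 (|Δ|=5)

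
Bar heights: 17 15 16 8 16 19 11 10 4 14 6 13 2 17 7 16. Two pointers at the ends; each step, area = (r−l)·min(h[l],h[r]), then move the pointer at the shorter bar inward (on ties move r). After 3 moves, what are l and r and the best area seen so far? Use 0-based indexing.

l=0, r=12, best area=240

l=0 r=15: min(17,16)*15=240 best=240 *, r--
l=0 r=14: min(17,7)*14=98 best=240, r--
l=0 r=13: min(17,17)*13=221 best=240, r--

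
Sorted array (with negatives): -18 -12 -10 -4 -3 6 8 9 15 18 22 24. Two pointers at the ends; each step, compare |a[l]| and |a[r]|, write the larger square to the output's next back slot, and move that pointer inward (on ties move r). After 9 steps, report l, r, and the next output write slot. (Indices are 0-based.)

[0,11] |-18|<=|24| out[11]=576 → r--
[0,10] |-18|<=|22| out[10]=484 → r--
[0,9] |-18|<=|18| out[9]=324 → r--
[0,8] |-18|>|15| out[8]=324 → l++
[1,8] |-12|<=|15| out[7]=225 → r--
[1,7] |-12|>|9| out[6]=144 → l++
[2,7] |-10|>|9| out[5]=100 → l++
[3,7] |-4|<=|9| out[4]=81 → r--
[3,6] |-4|<=|8| out[3]=64 → r--

l=3, r=5, next write slot=2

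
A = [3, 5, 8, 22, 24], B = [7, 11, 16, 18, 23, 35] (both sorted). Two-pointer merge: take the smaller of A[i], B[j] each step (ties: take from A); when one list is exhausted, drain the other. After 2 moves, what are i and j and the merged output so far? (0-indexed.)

[i=0,j=0] A[i]=3<=B[j]=7 take 3 → i++
[i=1,j=0] A[i]=5<=B[j]=7 take 5 → i++

i=2, j=0, merged so far=[3, 5]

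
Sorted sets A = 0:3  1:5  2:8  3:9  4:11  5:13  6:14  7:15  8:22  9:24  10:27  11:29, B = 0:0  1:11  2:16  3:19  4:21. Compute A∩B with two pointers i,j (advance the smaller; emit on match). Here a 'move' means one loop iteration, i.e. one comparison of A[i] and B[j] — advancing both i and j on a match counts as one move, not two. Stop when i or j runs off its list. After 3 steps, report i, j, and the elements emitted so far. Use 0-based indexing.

i=2, j=1, emitted=[]

[i=0,j=0] 3>0 → j++
[i=0,j=1] 3<11 → i++
[i=1,j=1] 5<11 → i++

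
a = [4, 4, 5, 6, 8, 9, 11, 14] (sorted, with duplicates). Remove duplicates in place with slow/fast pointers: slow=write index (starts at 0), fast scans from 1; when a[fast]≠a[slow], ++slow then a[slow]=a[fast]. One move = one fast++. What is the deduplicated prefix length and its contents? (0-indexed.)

length 7; prefix = [4, 5, 6, 8, 9, 11, 14]

slow=0 fast=1: a[fast]=4=a[slow] dup, fast++
slow=0 fast=2: a[fast]=5≠a[slow]=4 write a[1]=5, slow++,fast++
slow=1 fast=3: a[fast]=6≠a[slow]=5 write a[2]=6, slow++,fast++
slow=2 fast=4: a[fast]=8≠a[slow]=6 write a[3]=8, slow++,fast++
slow=3 fast=5: a[fast]=9≠a[slow]=8 write a[4]=9, slow++,fast++
slow=4 fast=6: a[fast]=11≠a[slow]=9 write a[5]=11, slow++,fast++
slow=5 fast=7: a[fast]=14≠a[slow]=11 write a[6]=14, slow++,fast++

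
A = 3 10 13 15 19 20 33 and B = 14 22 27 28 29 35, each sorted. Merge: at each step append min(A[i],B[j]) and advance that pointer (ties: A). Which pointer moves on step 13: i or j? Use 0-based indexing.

j

[i=0,j=0] A[i]=3<=B[j]=14 take 3 → i++
[i=1,j=0] A[i]=10<=B[j]=14 take 10 → i++
[i=2,j=0] A[i]=13<=B[j]=14 take 13 → i++
[i=3,j=0] A[i]=15>B[j]=14 take 14 → j++
[i=3,j=1] A[i]=15<=B[j]=22 take 15 → i++
[i=4,j=1] A[i]=19<=B[j]=22 take 19 → i++
[i=5,j=1] A[i]=20<=B[j]=22 take 20 → i++
[i=6,j=1] A[i]=33>B[j]=22 take 22 → j++
[i=6,j=2] A[i]=33>B[j]=27 take 27 → j++
[i=6,j=3] A[i]=33>B[j]=28 take 28 → j++
[i=6,j=4] A[i]=33>B[j]=29 take 29 → j++
[i=6,j=5] A[i]=33<=B[j]=35 take 33 → i++
[i=7,j=5] A done, take B[j]=35 → j++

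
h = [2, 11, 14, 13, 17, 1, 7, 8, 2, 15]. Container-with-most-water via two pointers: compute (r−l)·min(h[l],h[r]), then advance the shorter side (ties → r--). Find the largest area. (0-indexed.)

max area = 98

l=0 r=9: min(2,15)*9=18 best=18 *, l++
l=1 r=9: min(11,15)*8=88 best=88 *, l++
l=2 r=9: min(14,15)*7=98 best=98 *, l++
l=3 r=9: min(13,15)*6=78 best=98, l++
l=4 r=9: min(17,15)*5=75 best=98, r--
l=4 r=8: min(17,2)*4=8 best=98, r--
l=4 r=7: min(17,8)*3=24 best=98, r--
l=4 r=6: min(17,7)*2=14 best=98, r--
l=4 r=5: min(17,1)*1=1 best=98, r--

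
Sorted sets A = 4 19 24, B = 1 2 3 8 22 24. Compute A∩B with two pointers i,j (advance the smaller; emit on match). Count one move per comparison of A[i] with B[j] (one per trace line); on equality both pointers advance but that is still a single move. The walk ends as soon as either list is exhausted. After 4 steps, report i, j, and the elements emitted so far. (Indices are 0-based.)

[i=0,j=0] 4>1 → j++
[i=0,j=1] 4>2 → j++
[i=0,j=2] 4>3 → j++
[i=0,j=3] 4<8 → i++

i=1, j=3, emitted=[]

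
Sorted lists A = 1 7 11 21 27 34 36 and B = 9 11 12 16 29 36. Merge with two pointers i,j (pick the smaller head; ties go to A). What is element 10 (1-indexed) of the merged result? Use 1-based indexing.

[i=1,j=1] A[i]=1<=B[j]=9 take 1 → i++
[i=2,j=1] A[i]=7<=B[j]=9 take 7 → i++
[i=3,j=1] A[i]=11>B[j]=9 take 9 → j++
[i=3,j=2] A[i]=11<=B[j]=11 take 11 → i++
[i=4,j=2] A[i]=21>B[j]=11 take 11 → j++
[i=4,j=3] A[i]=21>B[j]=12 take 12 → j++
[i=4,j=4] A[i]=21>B[j]=16 take 16 → j++
[i=4,j=5] A[i]=21<=B[j]=29 take 21 → i++
[i=5,j=5] A[i]=27<=B[j]=29 take 27 → i++
[i=6,j=5] A[i]=34>B[j]=29 take 29 → j++
[i=6,j=6] A[i]=34<=B[j]=36 take 34 → i++
[i=7,j=6] A[i]=36<=B[j]=36 take 36 → i++
[i=8,j=6] A done, take B[j]=36 → j++

merged[10] = 29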